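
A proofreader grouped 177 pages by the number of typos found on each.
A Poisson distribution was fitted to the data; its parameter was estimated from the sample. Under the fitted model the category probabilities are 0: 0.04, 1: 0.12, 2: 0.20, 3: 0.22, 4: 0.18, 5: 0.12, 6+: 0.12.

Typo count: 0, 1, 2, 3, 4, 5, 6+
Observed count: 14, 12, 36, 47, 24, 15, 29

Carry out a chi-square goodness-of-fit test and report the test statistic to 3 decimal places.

Expected counts E_i = n·p_i: 177×0.04 = 7.08, 177×0.12 = 21.24, 177×0.20 = 35.4, 177×0.22 = 38.94, 177×0.18 = 31.86, 177×0.12 = 21.24, 177×0.12 = 21.24.
0: (14 − 7.08)²/7.08 = 47.8864/7.08 = 6.7636
1: (12 − 21.24)²/21.24 = 85.3776/21.24 = 4.0197
2: (36 − 35.4)²/35.4 = 0.36/35.4 = 0.0102
3: (47 − 38.94)²/38.94 = 64.9636/38.94 = 1.6683
4: (24 − 31.86)²/31.86 = 61.7796/31.86 = 1.9391
5: (15 − 21.24)²/21.24 = 38.9376/21.24 = 1.8332
6+: (29 − 21.24)²/21.24 = 60.2176/21.24 = 2.8351
Sum = 19.069

19.069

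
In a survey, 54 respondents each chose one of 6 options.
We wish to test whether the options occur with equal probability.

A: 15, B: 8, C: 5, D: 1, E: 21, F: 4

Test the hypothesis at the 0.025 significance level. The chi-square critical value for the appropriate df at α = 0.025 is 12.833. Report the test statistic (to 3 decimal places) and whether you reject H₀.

31.778; reject

Under H₀ each category has probability 1/6, so each expected count is 54/6 = 9.
χ² = (15−9)²/9 + (8−9)²/9 + (5−9)²/9 + (1−9)²/9 + (21−9)²/9 + (4−9)²/9
   = 4.0000 + 0.1111 + 1.7778 + 7.1111 + 16.0000 + 2.7778
Sum = 31.778
df = 5. Since 31.778 > 12.833, we reject H₀.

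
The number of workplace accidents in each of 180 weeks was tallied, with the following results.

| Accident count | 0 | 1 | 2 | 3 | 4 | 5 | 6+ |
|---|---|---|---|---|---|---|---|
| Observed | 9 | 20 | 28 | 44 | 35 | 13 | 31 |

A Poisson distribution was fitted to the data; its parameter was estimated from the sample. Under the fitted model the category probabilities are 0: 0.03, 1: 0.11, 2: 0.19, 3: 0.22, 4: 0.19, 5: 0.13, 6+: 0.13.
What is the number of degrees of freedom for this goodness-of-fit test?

5

There are k = 7 categories and 1 parameter estimated from the data, so df = 7 − 1 − 1 = 5.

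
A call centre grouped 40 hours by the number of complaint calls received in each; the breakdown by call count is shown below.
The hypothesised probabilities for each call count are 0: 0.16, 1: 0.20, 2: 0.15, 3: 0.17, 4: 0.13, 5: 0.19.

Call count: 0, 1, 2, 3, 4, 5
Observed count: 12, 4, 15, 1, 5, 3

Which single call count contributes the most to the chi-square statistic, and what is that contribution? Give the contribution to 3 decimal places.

2, 13.500

Expected counts E_i = n·p_i: 40×0.16 = 6.4, 40×0.20 = 8, 40×0.15 = 6, 40×0.17 = 6.8, 40×0.13 = 5.2, 40×0.19 = 7.6.
0: (12 − 6.4)²/6.4 = 31.36/6.4 = 4.9000
1: (4 − 8)²/8 = 16/8 = 2.0000
2: (15 − 6)²/6 = 81/6 = 13.5000
3: (1 − 6.8)²/6.8 = 33.64/6.8 = 4.9471
4: (5 − 5.2)²/5.2 = 0.04/5.2 = 0.0077
5: (3 − 7.6)²/7.6 = 21.16/7.6 = 2.7842
The largest term is for 2: 13.500.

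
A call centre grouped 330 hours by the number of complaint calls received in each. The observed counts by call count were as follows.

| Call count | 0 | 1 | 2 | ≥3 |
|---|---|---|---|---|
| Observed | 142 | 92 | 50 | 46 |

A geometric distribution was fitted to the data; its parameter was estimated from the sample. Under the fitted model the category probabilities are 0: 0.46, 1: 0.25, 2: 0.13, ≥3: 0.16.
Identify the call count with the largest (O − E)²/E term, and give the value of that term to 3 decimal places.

2, 1.175

Expected counts E_i = n·p_i: 330×0.46 = 151.8, 330×0.25 = 82.5, 330×0.13 = 42.9, 330×0.16 = 52.8.
cat         O        E   (O−E)²/E
0         142    151.8     0.6327
1          92     82.5     1.0939
2          50     42.9     1.1751
≥3         46     52.8     0.8758
The largest term is for 2: 1.175.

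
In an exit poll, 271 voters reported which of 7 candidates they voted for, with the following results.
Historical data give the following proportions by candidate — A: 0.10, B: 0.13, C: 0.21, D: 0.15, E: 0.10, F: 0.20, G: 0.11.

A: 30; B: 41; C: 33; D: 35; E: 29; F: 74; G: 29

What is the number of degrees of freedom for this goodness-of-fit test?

6

There are k = 7 categories and no parameters were estimated from the data, so df = 7 − 1 = 6.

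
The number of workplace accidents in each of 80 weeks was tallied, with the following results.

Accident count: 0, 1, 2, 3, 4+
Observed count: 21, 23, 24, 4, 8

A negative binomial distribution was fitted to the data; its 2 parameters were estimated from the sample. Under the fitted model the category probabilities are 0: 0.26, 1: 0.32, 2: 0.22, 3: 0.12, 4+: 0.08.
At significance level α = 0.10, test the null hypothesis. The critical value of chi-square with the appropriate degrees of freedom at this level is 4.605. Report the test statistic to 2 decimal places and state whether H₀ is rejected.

Expected counts E_i = n·p_i: 80×0.26 = 20.8, 80×0.32 = 25.6, 80×0.22 = 17.6, 80×0.12 = 9.6, 80×0.08 = 6.4.
0: (21 − 20.8)²/20.8 = 0.04/20.8 = 0.002
1: (23 − 25.6)²/25.6 = 6.76/25.6 = 0.264
2: (24 − 17.6)²/17.6 = 40.96/17.6 = 2.327
3: (4 − 9.6)²/9.6 = 31.36/9.6 = 3.267
4+: (8 − 6.4)²/6.4 = 2.56/6.4 = 0.400
Sum = 6.26
df = 2. Since 6.26 > 4.605, we reject H₀.

6.26; reject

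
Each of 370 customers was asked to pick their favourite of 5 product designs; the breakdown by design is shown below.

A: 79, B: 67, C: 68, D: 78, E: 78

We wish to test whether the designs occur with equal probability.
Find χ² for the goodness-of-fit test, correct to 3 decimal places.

Expected count for each of the 5 categories: 370/5 = 74.
A: (79 − 74)²/74 = 25/74 = 0.3378
B: (67 − 74)²/74 = 49/74 = 0.6622
C: (68 − 74)²/74 = 36/74 = 0.4865
D: (78 − 74)²/74 = 16/74 = 0.2162
E: (78 − 74)²/74 = 16/74 = 0.2162
Sum = 1.919

1.919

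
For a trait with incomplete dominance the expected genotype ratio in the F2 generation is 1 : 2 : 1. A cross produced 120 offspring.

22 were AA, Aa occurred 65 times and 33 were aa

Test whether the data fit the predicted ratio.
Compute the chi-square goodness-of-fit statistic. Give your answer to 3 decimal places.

2.850

Ratio total = 4. Expected counts: 120×1/4 = 30, 120×2/4 = 60, 120×1/4 = 30.
AA: (22 − 30)²/30 = 64/30 = 2.1333
Aa: (65 − 60)²/60 = 25/60 = 0.4167
aa: (33 − 30)²/30 = 9/30 = 0.3000
Sum = 2.850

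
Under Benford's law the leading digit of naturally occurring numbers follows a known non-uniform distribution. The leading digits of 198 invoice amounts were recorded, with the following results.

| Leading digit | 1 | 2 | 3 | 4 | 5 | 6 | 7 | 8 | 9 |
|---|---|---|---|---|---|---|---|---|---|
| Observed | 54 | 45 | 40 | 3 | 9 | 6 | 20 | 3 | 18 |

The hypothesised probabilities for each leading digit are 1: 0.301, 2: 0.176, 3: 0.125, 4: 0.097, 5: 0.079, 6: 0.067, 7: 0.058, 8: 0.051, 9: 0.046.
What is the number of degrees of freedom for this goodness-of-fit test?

8

There are k = 9 categories and no parameters were estimated from the data, so df = 9 − 1 = 8.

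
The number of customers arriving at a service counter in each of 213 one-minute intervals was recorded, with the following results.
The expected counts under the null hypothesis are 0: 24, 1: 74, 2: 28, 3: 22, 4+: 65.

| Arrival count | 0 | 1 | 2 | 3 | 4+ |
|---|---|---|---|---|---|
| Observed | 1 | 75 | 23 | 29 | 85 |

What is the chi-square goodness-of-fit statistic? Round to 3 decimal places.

31.329

0: (1 − 24)²/24 = 529/24 = 22.0417
1: (75 − 74)²/74 = 1/74 = 0.0135
2: (23 − 28)²/28 = 25/28 = 0.8929
3: (29 − 22)²/22 = 49/22 = 2.2273
4+: (85 − 65)²/65 = 400/65 = 6.1538
Sum = 31.329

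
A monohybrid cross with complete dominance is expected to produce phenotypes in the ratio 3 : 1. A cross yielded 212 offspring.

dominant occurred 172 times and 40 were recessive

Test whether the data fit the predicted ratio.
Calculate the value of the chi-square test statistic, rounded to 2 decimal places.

Ratio total = 4. Expected counts: 212×3/4 = 159, 212×1/4 = 53.
cat            O        E   (O−E)²/E
dominant     172      159      1.063
recessive     40       53      3.189
Sum = 4.25

4.25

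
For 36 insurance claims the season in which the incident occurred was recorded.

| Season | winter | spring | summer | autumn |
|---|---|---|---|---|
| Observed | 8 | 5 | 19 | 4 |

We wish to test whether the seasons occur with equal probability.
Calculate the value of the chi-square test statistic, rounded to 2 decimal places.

15.78

Under H₀ each category has probability 1/4, so each expected count is 36/4 = 9.
cat         O        E   (O−E)²/E
winter      8        9      0.111
spring      5        9      1.778
summer     19        9     11.111
autumn      4        9      2.778
Sum = 15.78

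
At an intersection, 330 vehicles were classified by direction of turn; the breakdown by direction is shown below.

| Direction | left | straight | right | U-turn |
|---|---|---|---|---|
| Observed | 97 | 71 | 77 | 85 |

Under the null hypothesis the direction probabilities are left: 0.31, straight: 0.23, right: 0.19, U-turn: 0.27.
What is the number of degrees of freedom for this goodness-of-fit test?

3

There are k = 4 categories and no parameters were estimated from the data, so df = 4 − 1 = 3.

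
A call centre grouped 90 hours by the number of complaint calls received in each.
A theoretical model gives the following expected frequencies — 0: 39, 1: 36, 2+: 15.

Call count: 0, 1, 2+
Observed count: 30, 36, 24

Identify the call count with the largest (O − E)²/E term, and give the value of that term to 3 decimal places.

χ² = (30−39)²/39 + (36−36)²/36 + (24−15)²/15
   = 2.0769 + 0.0000 + 5.4000
The largest term is for 2+: 5.400.

2+, 5.400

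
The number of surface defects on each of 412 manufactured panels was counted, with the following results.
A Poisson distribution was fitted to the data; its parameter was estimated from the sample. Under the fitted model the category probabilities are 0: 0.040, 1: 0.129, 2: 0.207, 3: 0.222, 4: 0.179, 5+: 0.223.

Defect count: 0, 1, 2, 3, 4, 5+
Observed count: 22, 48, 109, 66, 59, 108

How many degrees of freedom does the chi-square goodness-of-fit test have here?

4

There are k = 6 categories and 1 parameter estimated from the data, so df = 6 − 1 − 1 = 4.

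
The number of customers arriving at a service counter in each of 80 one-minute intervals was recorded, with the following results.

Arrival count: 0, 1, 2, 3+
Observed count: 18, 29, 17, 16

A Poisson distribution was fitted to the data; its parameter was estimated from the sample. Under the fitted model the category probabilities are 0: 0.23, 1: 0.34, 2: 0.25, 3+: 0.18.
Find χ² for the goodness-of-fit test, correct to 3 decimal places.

0.756

Expected counts E_i = n·p_i: 80×0.23 = 18.4, 80×0.34 = 27.2, 80×0.25 = 20, 80×0.18 = 14.4.
cat         O        E   (O−E)²/E
0          18     18.4     0.0087
1          29     27.2     0.1191
2          17       20     0.4500
3+         16     14.4     0.1778
Sum = 0.756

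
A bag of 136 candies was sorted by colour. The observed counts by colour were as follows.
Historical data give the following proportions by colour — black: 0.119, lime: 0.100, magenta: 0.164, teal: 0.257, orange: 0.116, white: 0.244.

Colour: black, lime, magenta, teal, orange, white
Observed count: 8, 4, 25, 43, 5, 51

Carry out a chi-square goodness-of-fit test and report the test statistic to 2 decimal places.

Expected counts E_i = n·p_i: 136×0.119 = 16.184, 136×0.100 = 13.6, 136×0.164 = 22.304, 136×0.257 = 34.952, 136×0.116 = 15.776, 136×0.244 = 33.184.
cat          O        E   (O−E)²/E
black        8   16.184      4.139
lime         4     13.6      6.776
magenta     25   22.304      0.326
teal        43   34.952      1.853
orange       5   15.776      7.361
white       51   33.184      9.565
Sum = 30.02

30.02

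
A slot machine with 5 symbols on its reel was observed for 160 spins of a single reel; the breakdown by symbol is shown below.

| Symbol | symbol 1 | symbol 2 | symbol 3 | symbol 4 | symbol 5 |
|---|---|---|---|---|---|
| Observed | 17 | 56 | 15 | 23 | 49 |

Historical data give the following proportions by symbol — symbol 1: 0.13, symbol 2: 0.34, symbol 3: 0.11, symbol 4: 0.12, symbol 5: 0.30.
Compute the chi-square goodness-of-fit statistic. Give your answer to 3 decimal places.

1.898

Expected counts E_i = n·p_i: 160×0.13 = 20.8, 160×0.34 = 54.4, 160×0.11 = 17.6, 160×0.12 = 19.2, 160×0.30 = 48.
symbol 1: (17 − 20.8)²/20.8 = 14.44/20.8 = 0.6942
symbol 2: (56 − 54.4)²/54.4 = 2.56/54.4 = 0.0471
symbol 3: (15 − 17.6)²/17.6 = 6.76/17.6 = 0.3841
symbol 4: (23 − 19.2)²/19.2 = 14.44/19.2 = 0.7521
symbol 5: (49 − 48)²/48 = 1/48 = 0.0208
Sum = 1.898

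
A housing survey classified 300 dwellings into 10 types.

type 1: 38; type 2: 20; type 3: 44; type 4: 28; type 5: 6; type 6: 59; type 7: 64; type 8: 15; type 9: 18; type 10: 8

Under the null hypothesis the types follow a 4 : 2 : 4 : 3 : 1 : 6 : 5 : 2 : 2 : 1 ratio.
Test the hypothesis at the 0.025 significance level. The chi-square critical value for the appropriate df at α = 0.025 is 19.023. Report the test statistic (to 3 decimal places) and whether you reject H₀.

Ratio total = 30. Expected counts: 300×4/30 = 40, 300×2/30 = 20, 300×4/30 = 40, 300×3/30 = 30, 300×1/30 = 10, 300×6/30 = 60, 300×5/30 = 50, 300×2/30 = 20, 300×2/30 = 20, 300×1/30 = 10.
type 1: (38 − 40)²/40 = 4/40 = 0.1000
type 2: (20 − 20)²/20 = 0/20 = 0.0000
type 3: (44 − 40)²/40 = 16/40 = 0.4000
type 4: (28 − 30)²/30 = 4/30 = 0.1333
type 5: (6 − 10)²/10 = 16/10 = 1.6000
type 6: (59 − 60)²/60 = 1/60 = 0.0167
type 7: (64 − 50)²/50 = 196/50 = 3.9200
type 8: (15 − 20)²/20 = 25/20 = 1.2500
type 9: (18 − 20)²/20 = 4/20 = 0.2000
type 10: (8 − 10)²/10 = 4/10 = 0.4000
Sum = 8.020
df = 9. Since 8.020 < 19.023, we do not reject H₀.

8.020; do not reject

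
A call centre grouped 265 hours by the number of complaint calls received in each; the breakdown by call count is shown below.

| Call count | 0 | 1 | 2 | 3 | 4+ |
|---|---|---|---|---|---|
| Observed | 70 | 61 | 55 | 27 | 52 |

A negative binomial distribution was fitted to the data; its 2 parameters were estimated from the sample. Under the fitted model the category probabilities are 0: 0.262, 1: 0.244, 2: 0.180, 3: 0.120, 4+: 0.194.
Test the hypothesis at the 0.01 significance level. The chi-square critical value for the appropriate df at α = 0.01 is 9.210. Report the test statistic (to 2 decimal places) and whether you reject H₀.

2.06; do not reject

Expected counts E_i = n·p_i: 265×0.262 = 69.43, 265×0.244 = 64.66, 265×0.180 = 47.7, 265×0.120 = 31.8, 265×0.194 = 51.41.
χ² = (70−69.43)²/69.43 + (61−64.66)²/64.66 + (55−47.7)²/47.7 + (27−31.8)²/31.8 + (52−51.41)²/51.41
   = 0.005 + 0.207 + 1.117 + 0.725 + 0.007
Sum = 2.06
df = 2. Since 2.06 < 9.210, we do not reject H₀.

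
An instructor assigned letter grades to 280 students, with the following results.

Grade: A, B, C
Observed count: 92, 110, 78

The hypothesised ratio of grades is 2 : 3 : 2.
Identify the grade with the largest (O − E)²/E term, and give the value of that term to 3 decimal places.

A, 1.800

Ratio total = 7. Expected counts: 280×2/7 = 80, 280×3/7 = 120, 280×2/7 = 80.
χ² = (92−80)²/80 + (110−120)²/120 + (78−80)²/80
   = 1.8000 + 0.8333 + 0.0500
The largest term is for A: 1.800.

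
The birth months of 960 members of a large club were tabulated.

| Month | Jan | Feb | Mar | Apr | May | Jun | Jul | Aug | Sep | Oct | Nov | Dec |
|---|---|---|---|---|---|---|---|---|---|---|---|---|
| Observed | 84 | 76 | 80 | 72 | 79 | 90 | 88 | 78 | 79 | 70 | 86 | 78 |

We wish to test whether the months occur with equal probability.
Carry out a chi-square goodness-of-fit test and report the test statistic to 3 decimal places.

Expected count for each of the 12 categories: 960/12 = 80.
cat         O        E   (O−E)²/E
Jan        84       80     0.2000
Feb        76       80     0.2000
Mar        80       80     0.0000
Apr        72       80     0.8000
May        79       80     0.0125
Jun        90       80     1.2500
Jul        88       80     0.8000
Aug        78       80     0.0500
Sep        79       80     0.0125
Oct        70       80     1.2500
Nov        86       80     0.4500
Dec        78       80     0.0500
Sum = 5.075

5.075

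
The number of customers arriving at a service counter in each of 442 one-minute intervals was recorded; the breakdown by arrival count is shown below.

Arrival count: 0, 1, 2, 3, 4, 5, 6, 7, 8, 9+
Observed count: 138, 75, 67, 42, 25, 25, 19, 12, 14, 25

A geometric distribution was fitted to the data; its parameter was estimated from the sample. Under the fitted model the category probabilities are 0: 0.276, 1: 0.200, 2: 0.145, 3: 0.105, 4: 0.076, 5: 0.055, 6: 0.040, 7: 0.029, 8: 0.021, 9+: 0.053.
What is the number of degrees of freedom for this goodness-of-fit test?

8

There are k = 10 categories and 1 parameter estimated from the data, so df = 10 − 1 − 1 = 8.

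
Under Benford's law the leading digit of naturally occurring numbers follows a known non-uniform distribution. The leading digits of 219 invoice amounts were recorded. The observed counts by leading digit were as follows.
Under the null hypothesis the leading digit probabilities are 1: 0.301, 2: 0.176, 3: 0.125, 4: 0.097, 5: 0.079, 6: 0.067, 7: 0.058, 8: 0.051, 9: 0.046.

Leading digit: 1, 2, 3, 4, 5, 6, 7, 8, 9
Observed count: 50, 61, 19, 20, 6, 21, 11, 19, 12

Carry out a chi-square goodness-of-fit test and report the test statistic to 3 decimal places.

Expected counts E_i = n·p_i: 219×0.301 = 65.919, 219×0.176 = 38.544, 219×0.125 = 27.375, 219×0.097 = 21.243, 219×0.079 = 17.301, 219×0.067 = 14.673, 219×0.058 = 12.702, 219×0.051 = 11.169, 219×0.046 = 10.074.
1: (50 − 65.919)²/65.919 = 253.414561/65.919 = 3.8443
2: (61 − 38.544)²/38.544 = 504.271936/38.544 = 13.0830
3: (19 − 27.375)²/27.375 = 70.140625/27.375 = 2.5622
4: (20 − 21.243)²/21.243 = 1.545049/21.243 = 0.0727
5: (6 − 17.301)²/17.301 = 127.712601/17.301 = 7.3818
6: (21 − 14.673)²/14.673 = 40.030929/14.673 = 2.7282
7: (11 − 12.702)²/12.702 = 2.896804/12.702 = 0.2281
8: (19 − 11.169)²/11.169 = 61.324561/11.169 = 5.4906
9: (12 − 10.074)²/10.074 = 3.709476/10.074 = 0.3682
Sum = 35.759

35.759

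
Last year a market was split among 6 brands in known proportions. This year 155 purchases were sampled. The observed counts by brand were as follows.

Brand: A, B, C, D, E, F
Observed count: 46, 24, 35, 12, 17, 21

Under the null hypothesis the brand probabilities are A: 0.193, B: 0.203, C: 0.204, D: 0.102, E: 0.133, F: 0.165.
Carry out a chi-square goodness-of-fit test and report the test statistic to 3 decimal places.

Expected counts E_i = n·p_i: 155×0.193 = 29.915, 155×0.203 = 31.465, 155×0.204 = 31.62, 155×0.102 = 15.81, 155×0.133 = 20.615, 155×0.165 = 25.575.
A: (46 − 29.915)²/29.915 = 258.727225/29.915 = 8.6487
B: (24 − 31.465)²/31.465 = 55.726225/31.465 = 1.7711
C: (35 − 31.62)²/31.62 = 11.4244/31.62 = 0.3613
D: (12 − 15.81)²/15.81 = 14.5161/15.81 = 0.9182
E: (17 − 20.615)²/20.615 = 13.068225/20.615 = 0.6339
F: (21 − 25.575)²/25.575 = 20.930625/25.575 = 0.8184
Sum = 13.152

13.152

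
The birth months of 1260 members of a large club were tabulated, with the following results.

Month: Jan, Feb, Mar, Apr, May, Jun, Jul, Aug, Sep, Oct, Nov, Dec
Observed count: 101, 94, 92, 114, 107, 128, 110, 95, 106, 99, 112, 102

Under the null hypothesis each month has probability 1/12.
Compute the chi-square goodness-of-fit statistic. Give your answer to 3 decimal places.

10.857

Under H₀ each category has probability 1/12, so each expected count is 1260/12 = 105.
Jan: (101 − 105)²/105 = 16/105 = 0.1524
Feb: (94 − 105)²/105 = 121/105 = 1.1524
Mar: (92 − 105)²/105 = 169/105 = 1.6095
Apr: (114 − 105)²/105 = 81/105 = 0.7714
May: (107 − 105)²/105 = 4/105 = 0.0381
Jun: (128 − 105)²/105 = 529/105 = 5.0381
Jul: (110 − 105)²/105 = 25/105 = 0.2381
Aug: (95 − 105)²/105 = 100/105 = 0.9524
Sep: (106 − 105)²/105 = 1/105 = 0.0095
Oct: (99 − 105)²/105 = 36/105 = 0.3429
Nov: (112 − 105)²/105 = 49/105 = 0.4667
Dec: (102 − 105)²/105 = 9/105 = 0.0857
Sum = 10.857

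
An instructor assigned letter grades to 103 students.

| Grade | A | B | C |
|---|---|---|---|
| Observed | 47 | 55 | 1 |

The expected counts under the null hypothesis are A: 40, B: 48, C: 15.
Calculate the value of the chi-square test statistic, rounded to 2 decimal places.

15.31

cat         O        E   (O−E)²/E
A          47       40      1.225
B          55       48      1.021
C           1       15     13.067
Sum = 15.31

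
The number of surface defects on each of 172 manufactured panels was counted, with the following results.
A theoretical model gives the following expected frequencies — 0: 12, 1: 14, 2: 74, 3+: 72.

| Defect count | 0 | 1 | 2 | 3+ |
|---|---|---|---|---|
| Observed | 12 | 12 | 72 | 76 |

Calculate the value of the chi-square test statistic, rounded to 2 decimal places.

0.56

0: (12 − 12)²/12 = 0/12 = 0.000
1: (12 − 14)²/14 = 4/14 = 0.286
2: (72 − 74)²/74 = 4/74 = 0.054
3+: (76 − 72)²/72 = 16/72 = 0.222
Sum = 0.56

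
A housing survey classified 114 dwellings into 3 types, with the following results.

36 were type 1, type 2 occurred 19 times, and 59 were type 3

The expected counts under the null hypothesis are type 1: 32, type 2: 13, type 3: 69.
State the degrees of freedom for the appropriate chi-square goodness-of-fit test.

There are k = 3 categories and no parameters were estimated from the data, so df = 3 − 1 = 2.

2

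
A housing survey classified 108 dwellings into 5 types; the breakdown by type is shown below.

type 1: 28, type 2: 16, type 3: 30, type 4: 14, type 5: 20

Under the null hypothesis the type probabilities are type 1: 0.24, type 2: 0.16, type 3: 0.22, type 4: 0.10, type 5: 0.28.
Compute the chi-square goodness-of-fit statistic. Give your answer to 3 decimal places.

Expected counts E_i = n·p_i: 108×0.24 = 25.92, 108×0.16 = 17.28, 108×0.22 = 23.76, 108×0.10 = 10.8, 108×0.28 = 30.24.
χ² = (28−25.92)²/25.92 + (16−17.28)²/17.28 + (30−23.76)²/23.76 + (14−10.8)²/10.8 + (20−30.24)²/30.24
   = 0.1669 + 0.0948 + 1.6388 + 0.9481 + 3.4675
Sum = 6.316

6.316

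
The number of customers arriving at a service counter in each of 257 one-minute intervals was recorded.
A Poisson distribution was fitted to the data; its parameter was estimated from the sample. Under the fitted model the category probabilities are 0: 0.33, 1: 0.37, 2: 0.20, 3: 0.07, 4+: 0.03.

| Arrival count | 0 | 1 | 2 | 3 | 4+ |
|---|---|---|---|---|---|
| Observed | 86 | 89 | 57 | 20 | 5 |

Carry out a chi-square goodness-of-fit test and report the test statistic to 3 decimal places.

2.194

Expected counts E_i = n·p_i: 257×0.33 = 84.81, 257×0.37 = 95.09, 257×0.20 = 51.4, 257×0.07 = 17.99, 257×0.03 = 7.71.
0: (86 − 84.81)²/84.81 = 1.4161/84.81 = 0.0167
1: (89 − 95.09)²/95.09 = 37.0881/95.09 = 0.3900
2: (57 − 51.4)²/51.4 = 31.36/51.4 = 0.6101
3: (20 − 17.99)²/17.99 = 4.0401/17.99 = 0.2246
4+: (5 − 7.71)²/7.71 = 7.3441/7.71 = 0.9525
Sum = 2.194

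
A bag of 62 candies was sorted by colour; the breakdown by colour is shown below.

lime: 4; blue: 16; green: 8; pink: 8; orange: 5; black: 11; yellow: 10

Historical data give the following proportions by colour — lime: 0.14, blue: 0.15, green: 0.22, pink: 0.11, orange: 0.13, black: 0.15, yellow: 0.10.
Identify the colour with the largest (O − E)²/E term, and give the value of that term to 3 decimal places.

Expected counts E_i = n·p_i: 62×0.14 = 8.68, 62×0.15 = 9.3, 62×0.22 = 13.64, 62×0.11 = 6.82, 62×0.13 = 8.06, 62×0.15 = 9.3, 62×0.10 = 6.2.
χ² = (4−8.68)²/8.68 + (16−9.3)²/9.3 + (8−13.64)²/13.64 + (8−6.82)²/6.82 + (5−8.06)²/8.06 + (11−9.3)²/9.3 + (10−6.2)²/6.2
   = 2.5233 + 4.8269 + 2.3321 + 0.2042 + 1.1617 + 0.3108 + 2.3290
The largest term is for blue: 4.827.

blue, 4.827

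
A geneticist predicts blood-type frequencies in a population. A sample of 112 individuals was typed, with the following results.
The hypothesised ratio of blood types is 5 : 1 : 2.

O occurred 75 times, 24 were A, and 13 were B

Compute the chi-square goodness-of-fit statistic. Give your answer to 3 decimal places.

Ratio total = 8. Expected counts: 112×5/8 = 70, 112×1/8 = 14, 112×2/8 = 28.
O: (75 − 70)²/70 = 25/70 = 0.3571
A: (24 − 14)²/14 = 100/14 = 7.1429
B: (13 − 28)²/28 = 225/28 = 8.0357
Sum = 15.536

15.536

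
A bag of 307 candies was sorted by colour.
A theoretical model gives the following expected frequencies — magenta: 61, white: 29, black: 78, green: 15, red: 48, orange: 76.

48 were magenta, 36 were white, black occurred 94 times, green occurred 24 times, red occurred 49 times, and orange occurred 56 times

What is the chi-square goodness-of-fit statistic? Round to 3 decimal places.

18.426

cat          O        E   (O−E)²/E
magenta     48       61     2.7705
white       36       29     1.6897
black       94       78     3.2821
green       24       15     5.4000
red         49       48     0.0208
orange      56       76     5.2632
Sum = 18.426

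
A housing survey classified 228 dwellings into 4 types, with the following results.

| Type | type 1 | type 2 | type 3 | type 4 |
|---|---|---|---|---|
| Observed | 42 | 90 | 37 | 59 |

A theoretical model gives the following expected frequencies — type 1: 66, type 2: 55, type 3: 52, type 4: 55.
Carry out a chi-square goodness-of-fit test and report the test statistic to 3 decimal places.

35.618

cat         O        E   (O−E)²/E
type 1     42       66     8.7273
type 2     90       55    22.2727
type 3     37       52     4.3269
type 4     59       55     0.2909
Sum = 35.618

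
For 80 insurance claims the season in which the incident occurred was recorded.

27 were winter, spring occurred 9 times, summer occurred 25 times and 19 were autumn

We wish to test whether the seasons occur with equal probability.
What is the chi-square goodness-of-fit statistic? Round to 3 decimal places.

9.800

Under H₀ each category has probability 1/4, so each expected count is 80/4 = 20.
winter: (27 − 20)²/20 = 49/20 = 2.4500
spring: (9 − 20)²/20 = 121/20 = 6.0500
summer: (25 − 20)²/20 = 25/20 = 1.2500
autumn: (19 − 20)²/20 = 1/20 = 0.0500
Sum = 9.800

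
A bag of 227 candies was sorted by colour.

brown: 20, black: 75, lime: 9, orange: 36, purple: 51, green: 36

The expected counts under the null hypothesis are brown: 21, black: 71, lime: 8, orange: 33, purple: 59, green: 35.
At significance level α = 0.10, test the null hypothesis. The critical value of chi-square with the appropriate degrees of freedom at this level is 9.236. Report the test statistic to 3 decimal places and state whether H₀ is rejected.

1.784; do not reject

brown: (20 − 21)²/21 = 1/21 = 0.0476
black: (75 − 71)²/71 = 16/71 = 0.2254
lime: (9 − 8)²/8 = 1/8 = 0.1250
orange: (36 − 33)²/33 = 9/33 = 0.2727
purple: (51 − 59)²/59 = 64/59 = 1.0847
green: (36 − 35)²/35 = 1/35 = 0.0286
Sum = 1.784
df = 5. Since 1.784 < 9.236, we do not reject H₀.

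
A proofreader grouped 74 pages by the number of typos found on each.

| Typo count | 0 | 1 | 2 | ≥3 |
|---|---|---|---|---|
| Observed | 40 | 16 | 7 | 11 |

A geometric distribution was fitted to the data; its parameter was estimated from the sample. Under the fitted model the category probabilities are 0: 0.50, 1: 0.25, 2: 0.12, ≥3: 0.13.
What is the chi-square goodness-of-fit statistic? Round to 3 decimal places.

Expected counts E_i = n·p_i: 74×0.50 = 37, 74×0.25 = 18.5, 74×0.12 = 8.88, 74×0.13 = 9.62.
χ² = (40−37)²/37 + (16−18.5)²/18.5 + (7−8.88)²/8.88 + (11−9.62)²/9.62
   = 0.2432 + 0.3378 + 0.3980 + 0.1980
Sum = 1.177

1.177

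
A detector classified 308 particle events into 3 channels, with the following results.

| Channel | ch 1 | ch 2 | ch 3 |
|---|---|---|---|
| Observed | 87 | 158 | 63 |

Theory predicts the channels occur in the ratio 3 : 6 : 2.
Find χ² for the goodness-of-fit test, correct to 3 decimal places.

Ratio total = 11. Expected counts: 308×3/11 = 84, 308×6/11 = 168, 308×2/11 = 56.
cat         O        E   (O−E)²/E
ch 1       87       84     0.1071
ch 2      158      168     0.5952
ch 3       63       56     0.8750
Sum = 1.577

1.577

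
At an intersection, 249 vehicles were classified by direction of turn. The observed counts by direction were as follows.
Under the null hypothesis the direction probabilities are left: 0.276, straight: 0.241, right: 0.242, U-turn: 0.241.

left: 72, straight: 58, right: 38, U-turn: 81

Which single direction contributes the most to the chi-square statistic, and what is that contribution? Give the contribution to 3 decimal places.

right, 8.222

Expected counts E_i = n·p_i: 249×0.276 = 68.724, 249×0.241 = 60.009, 249×0.242 = 60.258, 249×0.241 = 60.009.
left: (72 − 68.724)²/68.724 = 10.732176/68.724 = 0.1562
straight: (58 − 60.009)²/60.009 = 4.036081/60.009 = 0.0673
right: (38 − 60.258)²/60.258 = 495.418564/60.258 = 8.2216
U-turn: (81 − 60.009)²/60.009 = 440.622081/60.009 = 7.3426
The largest term is for right: 8.222.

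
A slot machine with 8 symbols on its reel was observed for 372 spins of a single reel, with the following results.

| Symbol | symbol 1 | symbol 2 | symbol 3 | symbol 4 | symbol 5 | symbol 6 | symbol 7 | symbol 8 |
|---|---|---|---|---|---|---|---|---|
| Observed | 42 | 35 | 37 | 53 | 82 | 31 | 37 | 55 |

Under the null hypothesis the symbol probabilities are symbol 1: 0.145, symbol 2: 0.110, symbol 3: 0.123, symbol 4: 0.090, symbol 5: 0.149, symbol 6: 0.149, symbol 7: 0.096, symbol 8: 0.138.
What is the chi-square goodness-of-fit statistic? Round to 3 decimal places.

40.368

Expected counts E_i = n·p_i: 372×0.145 = 53.94, 372×0.110 = 40.92, 372×0.123 = 45.756, 372×0.090 = 33.48, 372×0.149 = 55.428, 372×0.149 = 55.428, 372×0.096 = 35.712, 372×0.138 = 51.336.
cat           O        E   (O−E)²/E
symbol 1     42    53.94     2.6430
symbol 2     35    40.92     0.8565
symbol 3     37   45.756     1.6756
symbol 4     53    33.48    11.3808
symbol 5     82   55.428    12.7385
symbol 6     31   55.428    10.7658
symbol 7     37   35.712     0.0465
symbol 8     55   51.336     0.2615
Sum = 40.368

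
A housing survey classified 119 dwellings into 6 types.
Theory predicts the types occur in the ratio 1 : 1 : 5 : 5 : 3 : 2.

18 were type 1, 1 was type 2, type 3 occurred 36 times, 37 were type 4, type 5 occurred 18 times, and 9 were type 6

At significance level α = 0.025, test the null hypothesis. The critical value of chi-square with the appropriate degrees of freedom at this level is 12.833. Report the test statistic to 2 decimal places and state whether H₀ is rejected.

24.79; reject

Ratio total = 17. Expected counts: 119×1/17 = 7, 119×1/17 = 7, 119×5/17 = 35, 119×5/17 = 35, 119×3/17 = 21, 119×2/17 = 14.
cat         O        E   (O−E)²/E
type 1     18        7     17.286
type 2      1        7      5.143
type 3     36       35      0.029
type 4     37       35      0.114
type 5     18       21      0.429
type 6      9       14      1.786
Sum = 24.79
df = 5. Since 24.79 > 12.833, we reject H₀.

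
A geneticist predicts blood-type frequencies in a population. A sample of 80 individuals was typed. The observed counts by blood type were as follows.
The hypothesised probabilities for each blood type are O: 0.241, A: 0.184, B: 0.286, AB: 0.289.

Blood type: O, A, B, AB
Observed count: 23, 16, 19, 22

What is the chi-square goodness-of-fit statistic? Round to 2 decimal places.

1.54

Expected counts E_i = n·p_i: 80×0.241 = 19.28, 80×0.184 = 14.72, 80×0.286 = 22.88, 80×0.289 = 23.12.
χ² = (23−19.28)²/19.28 + (16−14.72)²/14.72 + (19−22.88)²/22.88 + (22−23.12)²/23.12
   = 0.718 + 0.111 + 0.658 + 0.054
Sum = 1.54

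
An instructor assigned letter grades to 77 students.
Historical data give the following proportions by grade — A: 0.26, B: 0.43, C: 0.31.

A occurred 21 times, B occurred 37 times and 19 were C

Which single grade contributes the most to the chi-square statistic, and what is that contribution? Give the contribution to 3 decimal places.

Expected counts E_i = n·p_i: 77×0.26 = 20.02, 77×0.43 = 33.11, 77×0.31 = 23.87.
A: (21 − 20.02)²/20.02 = 0.9604/20.02 = 0.0480
B: (37 − 33.11)²/33.11 = 15.1321/33.11 = 0.4570
C: (19 − 23.87)²/23.87 = 23.7169/23.87 = 0.9936
The largest term is for C: 0.994.

C, 0.994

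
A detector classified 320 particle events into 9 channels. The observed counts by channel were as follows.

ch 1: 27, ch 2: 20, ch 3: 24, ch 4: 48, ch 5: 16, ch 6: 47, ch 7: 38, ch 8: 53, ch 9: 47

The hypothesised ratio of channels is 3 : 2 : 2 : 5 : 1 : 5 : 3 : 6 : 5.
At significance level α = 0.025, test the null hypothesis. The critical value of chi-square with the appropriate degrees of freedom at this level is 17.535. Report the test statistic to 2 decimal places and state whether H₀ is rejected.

8.09; do not reject

Ratio total = 32. Expected counts: 320×3/32 = 30, 320×2/32 = 20, 320×2/32 = 20, 320×5/32 = 50, 320×1/32 = 10, 320×5/32 = 50, 320×3/32 = 30, 320×6/32 = 60, 320×5/32 = 50.
χ² = (27−30)²/30 + (20−20)²/20 + (24−20)²/20 + (48−50)²/50 + (16−10)²/10 + (47−50)²/50 + (38−30)²/30 + (53−60)²/60 + (47−50)²/50
   = 0.300 + 0.000 + 0.800 + 0.080 + 3.600 + 0.180 + 2.133 + 0.817 + 0.180
Sum = 8.09
df = 8. Since 8.09 < 17.535, we do not reject H₀.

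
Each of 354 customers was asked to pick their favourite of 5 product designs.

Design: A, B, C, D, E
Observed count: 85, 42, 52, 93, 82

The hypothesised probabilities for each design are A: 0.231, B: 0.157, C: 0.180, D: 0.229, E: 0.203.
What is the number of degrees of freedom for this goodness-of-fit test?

There are k = 5 categories and no parameters were estimated from the data, so df = 5 − 1 = 4.

4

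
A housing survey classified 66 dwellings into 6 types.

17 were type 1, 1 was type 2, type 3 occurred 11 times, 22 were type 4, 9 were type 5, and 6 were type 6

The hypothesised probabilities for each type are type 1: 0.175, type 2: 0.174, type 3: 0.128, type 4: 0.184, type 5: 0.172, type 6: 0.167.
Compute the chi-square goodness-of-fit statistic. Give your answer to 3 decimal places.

23.688

Expected counts E_i = n·p_i: 66×0.175 = 11.55, 66×0.174 = 11.484, 66×0.128 = 8.448, 66×0.184 = 12.144, 66×0.172 = 11.352, 66×0.167 = 11.022.
cat         O        E   (O−E)²/E
type 1     17    11.55     2.5716
type 2      1   11.484     9.5711
type 3     11    8.448     0.7709
type 4     22   12.144     7.9991
type 5      9   11.352     0.4873
type 6      6   11.022     2.2882
Sum = 23.688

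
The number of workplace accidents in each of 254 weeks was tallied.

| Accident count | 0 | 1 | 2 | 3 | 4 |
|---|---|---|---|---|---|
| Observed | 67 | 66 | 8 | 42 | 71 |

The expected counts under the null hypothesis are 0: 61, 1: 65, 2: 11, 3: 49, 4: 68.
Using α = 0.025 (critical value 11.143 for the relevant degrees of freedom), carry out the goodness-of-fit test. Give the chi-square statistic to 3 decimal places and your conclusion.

2.556; do not reject

0: (67 − 61)²/61 = 36/61 = 0.5902
1: (66 − 65)²/65 = 1/65 = 0.0154
2: (8 − 11)²/11 = 9/11 = 0.8182
3: (42 − 49)²/49 = 49/49 = 1.0000
4: (71 − 68)²/68 = 9/68 = 0.1324
Sum = 2.556
df = 4. Since 2.556 < 11.143, we do not reject H₀.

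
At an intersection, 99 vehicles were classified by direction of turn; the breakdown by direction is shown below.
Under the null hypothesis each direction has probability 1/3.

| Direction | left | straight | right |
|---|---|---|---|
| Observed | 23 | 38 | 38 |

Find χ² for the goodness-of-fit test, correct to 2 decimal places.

Under H₀ each category has probability 1/3, so each expected count is 99/3 = 33.
left: (23 − 33)²/33 = 100/33 = 3.030
straight: (38 − 33)²/33 = 25/33 = 0.758
right: (38 − 33)²/33 = 25/33 = 0.758
Sum = 4.55

4.55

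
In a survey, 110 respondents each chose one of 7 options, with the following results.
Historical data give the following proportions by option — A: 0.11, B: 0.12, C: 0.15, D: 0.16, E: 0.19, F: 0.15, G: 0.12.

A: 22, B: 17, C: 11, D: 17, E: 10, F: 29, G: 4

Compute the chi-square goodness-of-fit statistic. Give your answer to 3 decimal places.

32.614

Expected counts E_i = n·p_i: 110×0.11 = 12.1, 110×0.12 = 13.2, 110×0.15 = 16.5, 110×0.16 = 17.6, 110×0.19 = 20.9, 110×0.15 = 16.5, 110×0.12 = 13.2.
A: (22 − 12.1)²/12.1 = 98.01/12.1 = 8.1000
B: (17 − 13.2)²/13.2 = 14.44/13.2 = 1.0939
C: (11 − 16.5)²/16.5 = 30.25/16.5 = 1.8333
D: (17 − 17.6)²/17.6 = 0.36/17.6 = 0.0205
E: (10 − 20.9)²/20.9 = 118.81/20.9 = 5.6847
F: (29 − 16.5)²/16.5 = 156.25/16.5 = 9.4697
G: (4 − 13.2)²/13.2 = 84.64/13.2 = 6.4121
Sum = 32.614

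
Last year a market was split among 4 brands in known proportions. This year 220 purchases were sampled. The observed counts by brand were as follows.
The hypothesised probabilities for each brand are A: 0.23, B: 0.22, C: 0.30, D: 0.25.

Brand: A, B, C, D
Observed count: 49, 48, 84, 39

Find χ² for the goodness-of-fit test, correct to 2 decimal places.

9.62

Expected counts E_i = n·p_i: 220×0.23 = 50.6, 220×0.22 = 48.4, 220×0.30 = 66, 220×0.25 = 55.
χ² = (49−50.6)²/50.6 + (48−48.4)²/48.4 + (84−66)²/66 + (39−55)²/55
   = 0.051 + 0.003 + 4.909 + 4.655
Sum = 9.62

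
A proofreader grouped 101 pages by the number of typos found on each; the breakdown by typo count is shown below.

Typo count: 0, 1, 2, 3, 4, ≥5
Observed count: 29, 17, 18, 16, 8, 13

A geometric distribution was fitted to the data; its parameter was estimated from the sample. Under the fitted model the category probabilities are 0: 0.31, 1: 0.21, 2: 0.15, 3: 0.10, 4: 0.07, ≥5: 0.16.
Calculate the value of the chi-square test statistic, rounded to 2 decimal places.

5.73

Expected counts E_i = n·p_i: 101×0.31 = 31.31, 101×0.21 = 21.21, 101×0.15 = 15.15, 101×0.10 = 10.1, 101×0.07 = 7.07, 101×0.16 = 16.16.
cat         O        E   (O−E)²/E
0          29    31.31      0.170
1          17    21.21      0.836
2          18    15.15      0.536
3          16     10.1      3.447
4           8     7.07      0.122
≥5         13    16.16      0.618
Sum = 5.73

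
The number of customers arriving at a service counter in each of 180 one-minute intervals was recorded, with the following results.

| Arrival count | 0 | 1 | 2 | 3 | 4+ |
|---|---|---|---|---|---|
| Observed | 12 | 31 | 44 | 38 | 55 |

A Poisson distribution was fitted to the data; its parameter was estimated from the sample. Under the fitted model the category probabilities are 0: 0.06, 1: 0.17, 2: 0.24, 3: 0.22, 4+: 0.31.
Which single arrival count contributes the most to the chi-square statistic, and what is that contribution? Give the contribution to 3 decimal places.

Expected counts E_i = n·p_i: 180×0.06 = 10.8, 180×0.17 = 30.6, 180×0.24 = 43.2, 180×0.22 = 39.6, 180×0.31 = 55.8.
χ² = (12−10.8)²/10.8 + (31−30.6)²/30.6 + (44−43.2)²/43.2 + (38−39.6)²/39.6 + (55−55.8)²/55.8
   = 0.1333 + 0.0052 + 0.0148 + 0.0646 + 0.0115
The largest term is for 0: 0.133.

0, 0.133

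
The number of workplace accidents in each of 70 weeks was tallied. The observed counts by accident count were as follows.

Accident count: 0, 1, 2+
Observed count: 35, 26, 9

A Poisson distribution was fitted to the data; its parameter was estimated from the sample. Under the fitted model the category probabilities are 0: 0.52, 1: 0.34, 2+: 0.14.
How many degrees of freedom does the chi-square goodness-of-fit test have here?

1

There are k = 3 categories and 1 parameter estimated from the data, so df = 3 − 1 − 1 = 1.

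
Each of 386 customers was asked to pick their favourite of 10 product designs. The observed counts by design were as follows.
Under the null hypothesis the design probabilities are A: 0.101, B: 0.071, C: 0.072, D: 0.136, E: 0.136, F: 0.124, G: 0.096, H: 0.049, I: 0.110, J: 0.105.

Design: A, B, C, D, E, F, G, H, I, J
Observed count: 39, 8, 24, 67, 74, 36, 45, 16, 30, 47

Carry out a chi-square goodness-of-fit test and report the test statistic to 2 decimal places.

36.86

Expected counts E_i = n·p_i: 386×0.101 = 38.986, 386×0.071 = 27.406, 386×0.072 = 27.792, 386×0.136 = 52.496, 386×0.136 = 52.496, 386×0.124 = 47.864, 386×0.096 = 37.056, 386×0.049 = 18.914, 386×0.110 = 42.46, 386×0.105 = 40.53.
A: (39 − 38.986)²/38.986 = 0.000196/38.986 = 0.000
B: (8 − 27.406)²/27.406 = 376.592836/27.406 = 13.741
C: (24 − 27.792)²/27.792 = 14.379264/27.792 = 0.517
D: (67 − 52.496)²/52.496 = 210.366016/52.496 = 4.007
E: (74 − 52.496)²/52.496 = 462.422016/52.496 = 8.809
F: (36 − 47.864)²/47.864 = 140.754496/47.864 = 2.941
G: (45 − 37.056)²/37.056 = 63.107136/37.056 = 1.703
H: (16 − 18.914)²/18.914 = 8.491396/18.914 = 0.449
I: (30 − 42.46)²/42.46 = 155.2516/42.46 = 3.656
J: (47 − 40.53)²/40.53 = 41.8609/40.53 = 1.033
Sum = 36.86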